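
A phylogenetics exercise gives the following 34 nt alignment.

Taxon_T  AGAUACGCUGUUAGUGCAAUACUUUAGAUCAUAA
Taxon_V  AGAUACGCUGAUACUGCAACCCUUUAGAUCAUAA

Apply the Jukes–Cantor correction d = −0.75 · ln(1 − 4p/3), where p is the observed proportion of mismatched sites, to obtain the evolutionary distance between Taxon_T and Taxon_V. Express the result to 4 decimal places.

0.1280

The sequences differ at positions 11 (U/A), 14 (G/C), 20 (U/C), 21 (A/C).
p = 4/34 = 0.117647.
d = −0.75 · ln(1 − (4/3)·0.117647) = −0.75 · ln(0.843137) = −0.75 · (-0.170626) = 0.1280.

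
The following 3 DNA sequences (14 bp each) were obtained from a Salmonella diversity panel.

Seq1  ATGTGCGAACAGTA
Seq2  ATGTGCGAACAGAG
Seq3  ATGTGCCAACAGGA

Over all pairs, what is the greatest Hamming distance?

3

Pairwise Hamming distances:
  Seq1 vs Seq2: 2
  Seq1 vs Seq3: 2
  Seq2 vs Seq3: 3
The largest is 3, between Seq2 and Seq3.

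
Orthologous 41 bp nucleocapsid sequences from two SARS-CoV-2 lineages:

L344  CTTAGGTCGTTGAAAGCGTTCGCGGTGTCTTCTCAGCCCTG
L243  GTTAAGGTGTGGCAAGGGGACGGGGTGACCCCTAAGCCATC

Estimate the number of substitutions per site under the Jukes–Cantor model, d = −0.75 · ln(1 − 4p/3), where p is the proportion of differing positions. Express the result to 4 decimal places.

0.5510

Mismatches occur at site 1 (C→G), site 5 (G→A), site 7 (T→G), site 8 (C→T), site 11 (T→G), site 13 (A→C), site 17 (C→G), site 19 (T→G), site 20 (T→A), site 23 (C→G), site 28 (T→A), site 30 (T→C), site 31 (T→C), site 34 (C→A), site 39 (C→A), site 41 (G→C).
p = 16/41 = 0.390244.
d = −0.75 · ln(1 − (4/3)·0.390244) = −0.75 · ln(0.479675) = −0.75 · (-0.734646) = 0.5510.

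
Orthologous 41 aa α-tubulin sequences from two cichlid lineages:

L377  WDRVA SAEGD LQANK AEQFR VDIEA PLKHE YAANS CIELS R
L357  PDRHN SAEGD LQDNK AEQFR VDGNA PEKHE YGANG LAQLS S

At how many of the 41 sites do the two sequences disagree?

13

The sequences differ at positions 1 (W/P), 4 (V/H), 5 (A/N), 13 (A/D), 23 (I/G), 24 (E/N), 27 (L/E), 32 (A/G), 35 (S/G), 36 (C/L), 37 (I/A), 38 (E/Q), 41 (R/S).
That gives 13 mismatches out of 41 aligned sites, so the Hamming distance is 13.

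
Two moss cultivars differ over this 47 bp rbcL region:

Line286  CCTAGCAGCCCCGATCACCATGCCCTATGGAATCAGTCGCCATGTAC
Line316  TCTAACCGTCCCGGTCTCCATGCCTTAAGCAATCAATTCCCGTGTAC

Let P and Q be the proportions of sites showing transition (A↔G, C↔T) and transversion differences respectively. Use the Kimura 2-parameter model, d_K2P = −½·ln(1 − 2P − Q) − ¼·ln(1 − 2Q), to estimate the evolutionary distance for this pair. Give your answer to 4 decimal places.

The sequences differ at positions 1 (C/T, transition), 5 (G/A, transition), 7 (A/C, transversion), 9 (C/T, transition), 14 (A/G, transition), 17 (A/T, transversion), 25 (C/T, transition), 28 (T/A, transversion), 30 (G/C, transversion), 36 (G/A, transition), 38 (C/T, transition), 39 (G/C, transversion), 42 (A/G, transition).
Of the 13 differences, 8 transitions and 5 transversions over 47 sites: P = 8/47 = 0.170213, Q = 5/47 = 0.106383.
d = −0.5·ln(0.553191) − 0.25·ln(0.787234) = −0.5·(-0.592052) − 0.25·(-0.239230) = 0.3558.

0.3558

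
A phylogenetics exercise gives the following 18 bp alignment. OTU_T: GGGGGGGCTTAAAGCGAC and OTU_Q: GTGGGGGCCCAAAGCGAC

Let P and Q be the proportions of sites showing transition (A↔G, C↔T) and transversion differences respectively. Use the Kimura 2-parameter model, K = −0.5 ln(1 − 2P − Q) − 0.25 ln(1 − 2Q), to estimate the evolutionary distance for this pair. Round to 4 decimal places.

0.1922

Mismatches occur at site 2 (G→T, transversion), site 9 (T→C, transition), site 10 (T→C, transition).
Of the 3 differences, 2 transitions and 1 transversion over 18 sites: P = 2/18 = 0.111111, Q = 1/18 = 0.055556.
d = −0.5·ln(0.722222) − 0.25·ln(0.888888) = −0.5·(-0.325423) − 0.25·(-0.117784) = 0.1922.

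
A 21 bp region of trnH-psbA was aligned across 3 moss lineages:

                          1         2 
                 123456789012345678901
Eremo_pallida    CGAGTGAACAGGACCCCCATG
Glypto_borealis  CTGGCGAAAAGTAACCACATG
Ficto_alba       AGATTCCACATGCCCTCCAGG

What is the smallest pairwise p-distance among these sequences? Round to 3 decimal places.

0.333

Pairwise Hamming distances:
  Eremo_pallida vs Glypto_borealis: 7
  Eremo_pallida vs Ficto_alba: 8
  Glypto_borealis vs Ficto_alba: 15
The smallest is 7 mismatches, between Eremo_pallida and Glypto_borealis; p = 7/21 = 0.333.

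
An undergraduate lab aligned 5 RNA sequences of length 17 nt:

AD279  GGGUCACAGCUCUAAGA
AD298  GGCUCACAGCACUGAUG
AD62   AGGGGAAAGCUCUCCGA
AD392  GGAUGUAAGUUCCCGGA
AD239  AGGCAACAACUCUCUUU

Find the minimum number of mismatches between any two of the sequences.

Pairwise Hamming distances:
  AD279 vs AD298: 5
  AD279 vs AD62: 6
  AD279 vs AD392: 8
  AD279 vs AD239: 8
  AD298 vs AD62: 10
  AD298 vs AD392: 11
  AD298 vs AD239: 9
  AD62 vs AD392: 7
  AD62 vs AD239: 7
  AD392 vs AD239: 12
The smallest is 5, between AD279 and AD298.

5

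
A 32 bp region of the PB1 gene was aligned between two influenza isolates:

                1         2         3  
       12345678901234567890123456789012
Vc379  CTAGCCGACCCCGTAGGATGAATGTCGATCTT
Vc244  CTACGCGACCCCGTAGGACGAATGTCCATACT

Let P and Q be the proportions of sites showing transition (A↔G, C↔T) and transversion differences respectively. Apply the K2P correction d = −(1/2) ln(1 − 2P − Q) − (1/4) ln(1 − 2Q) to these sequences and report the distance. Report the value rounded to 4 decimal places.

Mismatches occur at site 4 (G→C, transversion), site 5 (C→G, transversion), site 19 (T→C, transition), site 27 (G→C, transversion), site 30 (C→A, transversion), site 31 (T→C, transition).
Of the 6 differences, 2 transitions and 4 transversions over 32 sites: P = 2/32 = 0.062500, Q = 4/32 = 0.125000.
d = −0.5·ln(0.750000) − 0.25·ln(0.750000) = −0.5·(-0.287682) − 0.25·(-0.287682) = 0.2158.

0.2158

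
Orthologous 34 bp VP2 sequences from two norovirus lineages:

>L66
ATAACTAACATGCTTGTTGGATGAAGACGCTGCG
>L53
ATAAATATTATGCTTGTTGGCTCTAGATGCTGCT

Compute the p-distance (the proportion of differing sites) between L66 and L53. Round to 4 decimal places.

0.2353

The sequences differ at positions 5 (C/A), 8 (A/T), 9 (C/T), 21 (A/C), 23 (G/C), 24 (A/T), 28 (C/T), 34 (G/T).
There are 8 differences over 34 sites, so p = 8/34 = 0.2353.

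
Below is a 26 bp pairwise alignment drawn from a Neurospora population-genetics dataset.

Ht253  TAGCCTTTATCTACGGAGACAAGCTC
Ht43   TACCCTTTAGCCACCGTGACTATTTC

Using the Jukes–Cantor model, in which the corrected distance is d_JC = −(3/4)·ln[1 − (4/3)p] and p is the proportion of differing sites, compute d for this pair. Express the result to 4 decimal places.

Mismatches occur at site 3 (G/C), site 10 (T/G), site 12 (T/C), site 15 (G/C), site 17 (A/T), site 21 (A/T), site 23 (G/T), site 24 (C/T).
p = 8/26 = 0.307692.
d = −0.75 · ln(1 − (4/3)·0.307692) = −0.75 · ln(0.589744) = −0.75 · (-0.528067) = 0.3961.

0.3961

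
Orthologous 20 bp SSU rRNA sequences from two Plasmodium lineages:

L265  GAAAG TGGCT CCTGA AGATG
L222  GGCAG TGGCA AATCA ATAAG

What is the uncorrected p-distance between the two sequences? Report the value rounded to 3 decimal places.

Mismatches occur at site 2 (A↔G), site 3 (A↔C), site 10 (T↔A), site 11 (C↔A), site 12 (C↔A), site 14 (G↔C), site 17 (G↔T), site 19 (T↔A).
There are 8 differences over 20 sites, so p = 8/20 = 0.400.

0.400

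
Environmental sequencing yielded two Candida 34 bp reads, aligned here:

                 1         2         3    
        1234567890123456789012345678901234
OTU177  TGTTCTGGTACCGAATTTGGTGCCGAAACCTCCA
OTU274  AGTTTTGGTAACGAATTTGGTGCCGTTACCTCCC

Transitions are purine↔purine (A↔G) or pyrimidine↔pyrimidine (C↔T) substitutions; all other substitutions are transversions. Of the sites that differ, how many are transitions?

The sequences differ at positions 1 (T/A, transversion), 5 (C/T, transition), 11 (C/A, transversion), 26 (A/T, transversion), 27 (A/T, transversion), 34 (A/C, transversion).
Of the 6 differences, 1 transition and 5 transversions, so the answer is 1.

1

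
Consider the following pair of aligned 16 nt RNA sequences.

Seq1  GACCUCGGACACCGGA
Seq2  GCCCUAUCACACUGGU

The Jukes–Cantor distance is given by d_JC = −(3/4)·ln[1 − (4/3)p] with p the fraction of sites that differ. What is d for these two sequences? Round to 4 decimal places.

0.5199

Mismatches occur at site 2 (A/C), site 6 (C/A), site 7 (G/U), site 8 (G/C), site 13 (C/U), site 16 (A/U).
p = 6/16 = 0.375000.
d = −0.75 · ln(1 − (4/3)·0.375000) = −0.75 · ln(0.500000) = −0.75 · (-0.693147) = 0.5199.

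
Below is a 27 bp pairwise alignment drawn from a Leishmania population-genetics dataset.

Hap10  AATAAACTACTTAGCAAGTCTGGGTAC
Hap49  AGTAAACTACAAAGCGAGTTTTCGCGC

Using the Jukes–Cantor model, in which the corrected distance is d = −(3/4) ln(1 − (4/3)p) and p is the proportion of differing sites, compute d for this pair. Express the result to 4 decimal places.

0.4408

The sequences differ at positions 2 (A/G), 11 (T/A), 12 (T/A), 16 (A/G), 20 (C/T), 22 (G/T), 23 (G/C), 25 (T/C), 26 (A/G).
p = 9/27 = 0.333333.
d = −0.75 · ln(1 − (4/3)·0.333333) = −0.75 · ln(0.555556) = −0.75 · (-0.587786) = 0.4408.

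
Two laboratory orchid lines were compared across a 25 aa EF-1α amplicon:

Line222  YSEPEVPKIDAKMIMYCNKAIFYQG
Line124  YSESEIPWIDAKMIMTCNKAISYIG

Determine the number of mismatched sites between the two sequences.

The sequences differ at positions 4 (P/S), 6 (V/I), 8 (K/W), 16 (Y/T), 22 (F/S), 24 (Q/I).
That gives 6 mismatches out of 25 aligned sites, so the Hamming distance is 6.

6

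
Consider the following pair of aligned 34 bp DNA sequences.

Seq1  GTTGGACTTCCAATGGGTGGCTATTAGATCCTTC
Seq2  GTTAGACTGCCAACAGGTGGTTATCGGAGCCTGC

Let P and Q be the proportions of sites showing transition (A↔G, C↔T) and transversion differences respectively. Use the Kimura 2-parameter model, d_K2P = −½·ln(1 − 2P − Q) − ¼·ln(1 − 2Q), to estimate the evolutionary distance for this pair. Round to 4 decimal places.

0.3395

Mismatches occur at site 4 (G↔A, transition), site 9 (T↔G, transversion), site 14 (T↔C, transition), site 15 (G↔A, transition), site 21 (C↔T, transition), site 25 (T↔C, transition), site 26 (A↔G, transition), site 29 (T↔G, transversion), site 33 (T↔G, transversion).
Of the 9 differences, 6 transitions and 3 transversions over 34 sites: P = 6/34 = 0.176471, Q = 3/34 = 0.088235.
d = −0.5·ln(0.558823) − 0.25·ln(0.823530) = −0.5·(-0.581922) − 0.25·(-0.194155) = 0.3395.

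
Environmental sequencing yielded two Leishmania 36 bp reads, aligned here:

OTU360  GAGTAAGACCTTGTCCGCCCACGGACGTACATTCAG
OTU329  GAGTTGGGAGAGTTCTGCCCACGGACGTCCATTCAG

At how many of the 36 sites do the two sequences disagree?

Differing sites — 5:A/T; 6:A/G; 8:A/G; 9:C/A; 10:C/G; 11:T/A; 12:T/G; 13:G/T; 16:C/T; 29:A/C.
That gives 10 mismatches out of 36 aligned sites, so the Hamming distance is 10.

10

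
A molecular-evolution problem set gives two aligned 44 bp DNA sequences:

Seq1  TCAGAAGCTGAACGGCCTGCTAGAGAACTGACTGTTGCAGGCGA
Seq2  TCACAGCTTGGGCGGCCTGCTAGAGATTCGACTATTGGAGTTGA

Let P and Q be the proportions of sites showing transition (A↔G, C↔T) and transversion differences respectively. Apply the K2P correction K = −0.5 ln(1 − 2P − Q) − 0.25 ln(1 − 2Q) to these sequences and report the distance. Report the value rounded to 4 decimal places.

Mismatches occur at site 4 (G→C, transversion), site 6 (A→G, transition), site 7 (G→C, transversion), site 8 (C→T, transition), site 11 (A→G, transition), site 12 (A→G, transition), site 27 (A→T, transversion), site 28 (C→T, transition), site 29 (T→C, transition), site 34 (G→A, transition), site 38 (C→G, transversion), site 41 (G→T, transversion), site 42 (C→T, transition).
Of the 13 differences, 8 transitions and 5 transversions over 44 sites: P = 8/44 = 0.181818, Q = 5/44 = 0.113636.
d = −0.5·ln(0.522728) − 0.25·ln(0.772728) = −0.5·(-0.648694) − 0.25·(-0.257828) = 0.3888.

0.3888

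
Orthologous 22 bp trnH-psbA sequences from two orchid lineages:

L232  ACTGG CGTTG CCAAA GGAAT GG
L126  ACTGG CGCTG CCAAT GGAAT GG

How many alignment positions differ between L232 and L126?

2

Mismatches occur at site 8 (T/C), site 15 (A/T).
That gives 2 mismatches out of 22 aligned sites, so the Hamming distance is 2.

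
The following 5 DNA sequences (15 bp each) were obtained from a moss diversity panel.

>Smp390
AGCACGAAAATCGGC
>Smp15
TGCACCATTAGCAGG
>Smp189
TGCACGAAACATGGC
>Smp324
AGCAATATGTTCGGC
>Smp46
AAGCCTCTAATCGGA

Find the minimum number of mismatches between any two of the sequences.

Pairwise Hamming distances:
  Smp390 vs Smp15: 7
  Smp390 vs Smp189: 4
  Smp390 vs Smp324: 5
  Smp390 vs Smp46: 7
  Smp15 vs Smp189: 8
  Smp15 vs Smp324: 8
  Smp15 vs Smp46: 10
  Smp189 vs Smp324: 8
  Smp189 vs Smp46: 11
  Smp324 vs Smp46: 8
The smallest is 4, between Smp390 and Smp189.

4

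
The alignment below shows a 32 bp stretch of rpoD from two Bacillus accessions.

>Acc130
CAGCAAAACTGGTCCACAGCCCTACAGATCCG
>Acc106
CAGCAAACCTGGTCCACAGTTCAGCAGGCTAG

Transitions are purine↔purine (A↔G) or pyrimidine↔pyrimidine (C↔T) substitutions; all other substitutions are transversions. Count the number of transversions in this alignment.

Differing sites — 8:A/C (Tv); 20:C/T (Ti); 21:C/T (Ti); 23:T/A (Tv); 24:A/G (Ti); 28:A/G (Ti); 29:T/C (Ti); 30:C/T (Ti); 31:C/A (Tv).
Of the 9 differences, 6 transitions and 3 transversions, so the answer is 3.

3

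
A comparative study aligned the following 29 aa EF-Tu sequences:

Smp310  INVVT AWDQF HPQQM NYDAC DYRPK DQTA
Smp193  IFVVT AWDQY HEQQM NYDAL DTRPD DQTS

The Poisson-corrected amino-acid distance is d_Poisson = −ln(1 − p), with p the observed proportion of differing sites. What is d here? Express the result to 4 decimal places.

0.2763

The sequences differ at positions 2 (N/F), 10 (F/Y), 12 (P/E), 20 (C/L), 22 (Y/T), 25 (K/D), 29 (A/S).
p = 7/29 = 0.241379.
d = −ln(1 − 0.241379) = −ln(0.758621) = 0.2763.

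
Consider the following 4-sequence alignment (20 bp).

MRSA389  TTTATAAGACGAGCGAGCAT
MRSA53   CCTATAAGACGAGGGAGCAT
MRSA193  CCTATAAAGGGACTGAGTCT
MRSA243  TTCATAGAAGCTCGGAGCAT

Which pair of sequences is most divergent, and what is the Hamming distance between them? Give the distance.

Pairwise Hamming distances:
  MRSA389 vs MRSA53: 3
  MRSA389 vs MRSA193: 9
  MRSA389 vs MRSA243: 8
  MRSA53 vs MRSA193: 7
  MRSA53 vs MRSA243: 9
  MRSA193 vs MRSA243: 10
The largest is 10, between MRSA193 and MRSA243.

10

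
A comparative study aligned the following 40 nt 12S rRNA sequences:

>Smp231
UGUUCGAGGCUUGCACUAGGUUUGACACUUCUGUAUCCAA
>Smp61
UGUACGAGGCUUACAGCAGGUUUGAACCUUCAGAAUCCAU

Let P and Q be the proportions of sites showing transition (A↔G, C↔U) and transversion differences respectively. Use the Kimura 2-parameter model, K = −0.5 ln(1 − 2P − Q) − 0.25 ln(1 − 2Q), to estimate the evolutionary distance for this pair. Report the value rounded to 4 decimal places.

0.2685

Mismatches occur at site 4 (U/A, transversion), site 13 (G/A, transition), site 16 (C/G, transversion), site 17 (U/C, transition), site 26 (C/A, transversion), site 27 (A/C, transversion), site 32 (U/A, transversion), site 34 (U/A, transversion), site 40 (A/U, transversion).
Of the 9 differences, 2 transitions and 7 transversions over 40 sites: P = 2/40 = 0.050000, Q = 7/40 = 0.175000.
d = −0.5·ln(0.725000) − 0.25·ln(0.650000) = −0.5·(-0.321584) − 0.25·(-0.430783) = 0.2685.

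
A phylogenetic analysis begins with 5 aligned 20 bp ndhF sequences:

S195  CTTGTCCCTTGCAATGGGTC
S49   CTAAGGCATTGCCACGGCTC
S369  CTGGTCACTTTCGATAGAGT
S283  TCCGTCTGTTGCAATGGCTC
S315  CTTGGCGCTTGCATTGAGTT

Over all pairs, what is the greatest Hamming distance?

Pairwise Hamming distances:
  S195 vs S49: 8
  S195 vs S369: 8
  S195 vs S283: 6
  S195 vs S315: 5
  S49 vs S369: 13
  S49 vs S283: 10
  S49 vs S315: 11
  S369 vs S283: 11
  S369 vs S315: 10
  S283 vs S315: 10
The largest is 13, between S49 and S369.

13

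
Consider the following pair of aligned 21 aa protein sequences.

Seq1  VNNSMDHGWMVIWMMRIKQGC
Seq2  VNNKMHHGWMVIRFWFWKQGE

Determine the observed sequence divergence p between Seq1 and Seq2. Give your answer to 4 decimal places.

The sequences differ at positions 4 (S/K), 6 (D/H), 13 (W/R), 14 (M/F), 15 (M/W), 16 (R/F), 17 (I/W), 21 (C/E).
There are 8 differences over 21 sites, so p = 8/21 = 0.3810.

0.3810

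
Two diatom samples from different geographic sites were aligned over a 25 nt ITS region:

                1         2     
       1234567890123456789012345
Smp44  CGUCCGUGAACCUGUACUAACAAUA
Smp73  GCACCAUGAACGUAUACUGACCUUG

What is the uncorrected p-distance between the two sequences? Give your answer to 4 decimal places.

0.4000

The sequences differ at positions 1 (C/G), 2 (G/C), 3 (U/A), 6 (G/A), 12 (C/G), 14 (G/A), 19 (A/G), 22 (A/C), 23 (A/U), 25 (A/G).
There are 10 differences over 25 sites, so p = 10/25 = 0.4000.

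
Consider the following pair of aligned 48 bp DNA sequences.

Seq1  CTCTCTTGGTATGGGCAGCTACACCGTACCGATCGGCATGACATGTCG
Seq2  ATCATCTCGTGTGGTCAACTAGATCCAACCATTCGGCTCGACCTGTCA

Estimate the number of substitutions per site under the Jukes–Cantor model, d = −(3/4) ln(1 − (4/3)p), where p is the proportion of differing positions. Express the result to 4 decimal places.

The sequences differ at positions 1 (C/A), 4 (T/A), 5 (C/T), 6 (T/C), 8 (G/C), 11 (A/G), 15 (G/T), 18 (G/A), 22 (C/G), 24 (C/T), 26 (G/C), 27 (T/A), 31 (G/A), 32 (A/T), 38 (A/T), 39 (T/C), 43 (A/C), 48 (G/A).
p = 18/48 = 0.375000.
d = −0.75 · ln(1 − (4/3)·0.375000) = −0.75 · ln(0.500000) = −0.75 · (-0.693147) = 0.5199.

0.5199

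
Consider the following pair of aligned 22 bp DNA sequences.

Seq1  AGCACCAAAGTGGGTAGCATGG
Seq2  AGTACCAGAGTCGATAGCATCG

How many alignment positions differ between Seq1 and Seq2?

Differing sites — 3:C/T; 8:A/G; 12:G/C; 14:G/A; 21:G/C.
That gives 5 mismatches out of 22 aligned sites, so the Hamming distance is 5.

5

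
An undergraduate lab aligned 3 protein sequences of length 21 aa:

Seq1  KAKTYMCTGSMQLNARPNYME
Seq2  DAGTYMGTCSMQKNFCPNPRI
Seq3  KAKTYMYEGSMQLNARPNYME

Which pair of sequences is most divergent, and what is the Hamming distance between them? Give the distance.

11

Pairwise Hamming distances:
  Seq1 vs Seq2: 10
  Seq1 vs Seq3: 2
  Seq2 vs Seq3: 11
The largest is 11, between Seq2 and Seq3.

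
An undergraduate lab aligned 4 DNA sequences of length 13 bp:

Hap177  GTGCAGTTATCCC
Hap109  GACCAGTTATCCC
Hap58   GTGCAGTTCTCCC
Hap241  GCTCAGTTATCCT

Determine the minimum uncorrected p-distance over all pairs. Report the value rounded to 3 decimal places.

0.077

Pairwise Hamming distances:
  Hap177 vs Hap109: 2
  Hap177 vs Hap58: 1
  Hap177 vs Hap241: 3
  Hap109 vs Hap58: 3
  Hap109 vs Hap241: 3
  Hap58 vs Hap241: 4
The smallest is 1 mismatch, between Hap177 and Hap58; p = 1/13 = 0.077.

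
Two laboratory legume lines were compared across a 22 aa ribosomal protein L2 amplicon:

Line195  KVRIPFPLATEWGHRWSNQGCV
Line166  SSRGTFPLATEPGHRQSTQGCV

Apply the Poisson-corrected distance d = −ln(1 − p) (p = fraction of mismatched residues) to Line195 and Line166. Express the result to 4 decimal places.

Mismatches occur at site 1 (K→S), site 2 (V→S), site 4 (I→G), site 5 (P→T), site 12 (W→P), site 16 (W→Q), site 18 (N→T).
p = 7/22 = 0.318182.
d = −ln(1 − 0.318182) = −ln(0.681818) = 0.3830.

0.3830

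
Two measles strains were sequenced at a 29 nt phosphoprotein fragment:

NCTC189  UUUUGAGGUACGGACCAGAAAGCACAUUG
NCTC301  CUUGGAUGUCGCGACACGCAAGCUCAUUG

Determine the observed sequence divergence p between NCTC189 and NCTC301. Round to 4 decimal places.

The sequences differ at positions 1 (U/C), 4 (U/G), 7 (G/U), 10 (A/C), 11 (C/G), 12 (G/C), 16 (C/A), 17 (A/C), 19 (A/C), 24 (A/U).
There are 10 differences over 29 sites, so p = 10/29 = 0.3448.

0.3448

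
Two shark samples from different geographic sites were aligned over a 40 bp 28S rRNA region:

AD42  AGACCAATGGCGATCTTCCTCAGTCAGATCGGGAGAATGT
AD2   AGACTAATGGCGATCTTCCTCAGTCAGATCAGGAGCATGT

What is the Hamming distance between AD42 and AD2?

3

Mismatches occur at site 5 (C/T), site 31 (G/A), site 36 (A/C).
That gives 3 mismatches out of 40 aligned sites, so the Hamming distance is 3.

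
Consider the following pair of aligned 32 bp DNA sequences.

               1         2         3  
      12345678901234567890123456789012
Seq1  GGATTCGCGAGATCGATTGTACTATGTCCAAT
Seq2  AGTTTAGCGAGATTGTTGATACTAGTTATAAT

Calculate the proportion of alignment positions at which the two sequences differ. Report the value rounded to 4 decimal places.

Differing sites — 1:G/A; 3:A/T; 6:C/A; 14:C/T; 16:A/T; 18:T/G; 19:G/A; 25:T/G; 26:G/T; 28:C/A; 29:C/T.
There are 11 differences over 32 sites, so p = 11/32 = 0.3438.

0.3438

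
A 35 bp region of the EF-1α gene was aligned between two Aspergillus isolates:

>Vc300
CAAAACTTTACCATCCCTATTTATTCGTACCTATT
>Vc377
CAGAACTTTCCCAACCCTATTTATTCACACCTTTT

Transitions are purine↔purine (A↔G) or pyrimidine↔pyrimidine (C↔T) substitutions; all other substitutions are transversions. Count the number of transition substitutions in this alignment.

The sequences differ at positions 3 (A/G, transition), 10 (A/C, transversion), 14 (T/A, transversion), 27 (G/A, transition), 28 (T/C, transition), 33 (A/T, transversion).
Of the 6 differences, 3 transitions and 3 transversions, so the answer is 3.

3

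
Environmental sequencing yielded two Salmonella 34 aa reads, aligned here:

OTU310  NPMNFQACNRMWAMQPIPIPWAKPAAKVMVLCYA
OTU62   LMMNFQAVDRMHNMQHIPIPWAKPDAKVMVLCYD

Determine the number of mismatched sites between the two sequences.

The sequences differ at positions 1 (N/L), 2 (P/M), 8 (C/V), 9 (N/D), 12 (W/H), 13 (A/N), 16 (P/H), 25 (A/D), 34 (A/D).
That gives 9 mismatches out of 34 aligned sites, so the Hamming distance is 9.

9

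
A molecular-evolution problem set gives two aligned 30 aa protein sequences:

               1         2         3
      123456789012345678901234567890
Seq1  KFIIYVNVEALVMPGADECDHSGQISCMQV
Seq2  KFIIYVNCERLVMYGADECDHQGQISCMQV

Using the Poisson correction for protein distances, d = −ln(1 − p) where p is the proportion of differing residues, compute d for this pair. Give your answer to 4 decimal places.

The sequences differ at positions 8 (V/C), 10 (A/R), 14 (P/Y), 22 (S/Q).
p = 4/30 = 0.133333.
d = −ln(1 − 0.133333) = −ln(0.866667) = 0.1431.

0.1431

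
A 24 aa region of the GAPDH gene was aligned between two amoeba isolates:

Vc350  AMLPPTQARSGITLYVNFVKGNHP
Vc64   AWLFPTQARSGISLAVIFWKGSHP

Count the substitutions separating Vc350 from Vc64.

7

Differing sites — 2:M/W; 4:P/F; 13:T/S; 15:Y/A; 17:N/I; 19:V/W; 22:N/S.
That gives 7 mismatches out of 24 aligned sites, so the Hamming distance is 7.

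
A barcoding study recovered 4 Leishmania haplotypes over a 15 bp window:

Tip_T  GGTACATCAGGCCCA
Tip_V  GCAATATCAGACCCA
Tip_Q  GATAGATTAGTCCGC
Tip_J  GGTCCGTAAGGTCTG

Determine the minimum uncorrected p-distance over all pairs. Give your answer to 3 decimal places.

0.267

Pairwise Hamming distances:
  Tip_T vs Tip_V: 4
  Tip_T vs Tip_Q: 6
  Tip_T vs Tip_J: 6
  Tip_V vs Tip_Q: 7
  Tip_V vs Tip_J: 10
  Tip_Q vs Tip_J: 9
The smallest is 4 mismatches, between Tip_T and Tip_V; p = 4/15 = 0.267.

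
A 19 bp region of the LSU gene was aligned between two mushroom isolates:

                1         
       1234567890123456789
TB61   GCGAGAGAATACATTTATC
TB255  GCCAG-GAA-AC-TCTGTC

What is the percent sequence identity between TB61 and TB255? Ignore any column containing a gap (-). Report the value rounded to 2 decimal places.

81.25%

Excluding the 3 gap columns leaves 16 comparable sites.
Differing sites — 3:G/C; 15:T/C; 17:A/G.
13 of the 16 comparable sites match, so the percent identity is 13/16 × 100 = 81.25%.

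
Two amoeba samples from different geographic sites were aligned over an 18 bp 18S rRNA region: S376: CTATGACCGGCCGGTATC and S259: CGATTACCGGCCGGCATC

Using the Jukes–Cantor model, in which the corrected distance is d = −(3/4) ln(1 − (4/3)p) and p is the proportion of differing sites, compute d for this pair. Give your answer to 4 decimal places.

0.1885

Differing sites — 2:T/G; 5:G/T; 15:T/C.
p = 3/18 = 0.166667.
d = −0.75 · ln(1 − (4/3)·0.166667) = −0.75 · ln(0.777777) = −0.75 · (-0.251315) = 0.1885.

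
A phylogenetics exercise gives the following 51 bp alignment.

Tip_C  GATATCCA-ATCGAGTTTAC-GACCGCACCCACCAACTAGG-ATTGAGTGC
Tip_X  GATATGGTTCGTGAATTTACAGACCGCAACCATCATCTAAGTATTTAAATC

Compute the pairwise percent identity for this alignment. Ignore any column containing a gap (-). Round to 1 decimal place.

Excluding the 3 gap columns leaves 48 comparable sites.
The sequences differ at positions 6 (C/G), 7 (C/G), 8 (A/T), 10 (A/C), 11 (T/G), 12 (C/T), 15 (G/A), 29 (C/A), 33 (C/T), 36 (A/T), 40 (G/A), 46 (G/T), 48 (G/A), 49 (T/A), 50 (G/T).
33 of the 48 comparable sites match, so the percent identity is 33/48 × 100 = 68.8%.

68.8%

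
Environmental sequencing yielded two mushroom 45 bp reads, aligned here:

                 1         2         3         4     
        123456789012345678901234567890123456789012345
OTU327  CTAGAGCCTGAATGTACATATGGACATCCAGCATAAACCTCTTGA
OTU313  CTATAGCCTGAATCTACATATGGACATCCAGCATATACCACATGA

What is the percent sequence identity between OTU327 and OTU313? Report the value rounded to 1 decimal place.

88.9%

Mismatches occur at site 4 (G/T), site 14 (G/C), site 36 (A/T), site 40 (T/A), site 42 (T/A).
40 of the 45 sites match, so the percent identity is 40/45 × 100 = 88.9%.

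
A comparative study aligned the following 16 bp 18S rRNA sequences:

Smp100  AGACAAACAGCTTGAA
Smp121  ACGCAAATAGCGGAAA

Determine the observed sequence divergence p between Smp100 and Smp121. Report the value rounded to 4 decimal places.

Mismatches occur at site 2 (G↔C), site 3 (A↔G), site 8 (C↔T), site 12 (T↔G), site 13 (T↔G), site 14 (G↔A).
There are 6 differences over 16 sites, so p = 6/16 = 0.3750.

0.3750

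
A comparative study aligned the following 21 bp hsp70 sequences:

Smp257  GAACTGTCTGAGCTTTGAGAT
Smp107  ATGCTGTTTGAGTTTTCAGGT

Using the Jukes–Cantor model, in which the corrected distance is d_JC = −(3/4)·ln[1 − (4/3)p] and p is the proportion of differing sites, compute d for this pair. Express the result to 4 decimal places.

The sequences differ at positions 1 (G/A), 2 (A/T), 3 (A/G), 8 (C/T), 13 (C/T), 17 (G/C), 20 (A/G).
p = 7/21 = 0.333333.
d = −0.75 · ln(1 − (4/3)·0.333333) = −0.75 · ln(0.555556) = −0.75 · (-0.587786) = 0.4408.

0.4408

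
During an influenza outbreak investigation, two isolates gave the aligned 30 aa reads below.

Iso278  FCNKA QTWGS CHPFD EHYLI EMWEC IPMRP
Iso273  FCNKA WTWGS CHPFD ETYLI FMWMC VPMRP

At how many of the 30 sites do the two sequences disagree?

Differing sites — 6:Q/W; 17:H/T; 21:E/F; 24:E/M; 26:I/V.
That gives 5 mismatches out of 30 aligned sites, so the Hamming distance is 5.

5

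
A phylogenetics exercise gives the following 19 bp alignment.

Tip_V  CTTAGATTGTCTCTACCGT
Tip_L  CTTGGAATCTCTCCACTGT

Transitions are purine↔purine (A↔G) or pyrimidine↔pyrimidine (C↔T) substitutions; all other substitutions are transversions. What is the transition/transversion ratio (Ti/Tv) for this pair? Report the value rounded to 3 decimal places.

1.500

Differing sites — 4:A/G (Ti); 7:T/A (Tv); 9:G/C (Tv); 14:T/C (Ti); 17:C/T (Ti).
Of the 5 differences, 3 transitions and 2 transversions, so Ti/Tv = 3/2 = 1.500.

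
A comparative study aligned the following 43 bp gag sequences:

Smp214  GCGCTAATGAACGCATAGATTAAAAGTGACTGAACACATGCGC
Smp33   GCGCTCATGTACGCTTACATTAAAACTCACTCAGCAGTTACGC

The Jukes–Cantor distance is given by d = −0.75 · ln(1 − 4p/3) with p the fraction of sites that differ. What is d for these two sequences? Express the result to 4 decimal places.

Differing sites — 6:A/C; 10:A/T; 15:A/T; 18:G/C; 26:G/C; 28:G/C; 32:G/C; 34:A/G; 37:C/G; 38:A/T; 40:G/A.
p = 11/43 = 0.255814.
d = −0.75 · ln(1 − (4/3)·0.255814) = −0.75 · ln(0.658915) = −0.75 · (-0.417161) = 0.3129.

0.3129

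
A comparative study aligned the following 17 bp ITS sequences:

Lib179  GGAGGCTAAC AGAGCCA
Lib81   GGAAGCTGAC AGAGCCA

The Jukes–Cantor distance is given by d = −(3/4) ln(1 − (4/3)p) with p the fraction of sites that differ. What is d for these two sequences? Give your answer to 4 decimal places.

0.1280

Differing sites — 4:G/A; 8:A/G.
p = 2/17 = 0.117647.
d = −0.75 · ln(1 − (4/3)·0.117647) = −0.75 · ln(0.843137) = −0.75 · (-0.170626) = 0.1280.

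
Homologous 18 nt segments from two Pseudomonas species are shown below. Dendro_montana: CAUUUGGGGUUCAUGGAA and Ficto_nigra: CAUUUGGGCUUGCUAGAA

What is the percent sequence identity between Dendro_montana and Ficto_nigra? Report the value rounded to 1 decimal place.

Differing sites — 9:G/C; 12:C/G; 13:A/C; 15:G/A.
14 of the 18 sites match, so the percent identity is 14/18 × 100 = 77.8%.

77.8%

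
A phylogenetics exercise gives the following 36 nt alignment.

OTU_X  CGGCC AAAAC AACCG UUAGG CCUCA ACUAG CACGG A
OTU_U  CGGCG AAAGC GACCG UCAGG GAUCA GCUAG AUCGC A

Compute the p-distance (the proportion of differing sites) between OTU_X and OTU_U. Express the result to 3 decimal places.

0.278

The sequences differ at positions 5 (C/G), 9 (A/G), 11 (A/G), 17 (U/C), 21 (C/G), 22 (C/A), 26 (A/G), 31 (C/A), 32 (A/U), 35 (G/C).
There are 10 differences over 36 sites, so p = 10/36 = 0.278.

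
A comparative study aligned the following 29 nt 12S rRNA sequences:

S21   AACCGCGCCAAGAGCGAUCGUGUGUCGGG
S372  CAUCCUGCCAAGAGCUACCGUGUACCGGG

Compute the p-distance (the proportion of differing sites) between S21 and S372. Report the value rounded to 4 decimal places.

Differing sites — 1:A/C; 3:C/U; 5:G/C; 6:C/U; 16:G/U; 18:U/C; 24:G/A; 25:U/C.
There are 8 differences over 29 sites, so p = 8/29 = 0.2759.

0.2759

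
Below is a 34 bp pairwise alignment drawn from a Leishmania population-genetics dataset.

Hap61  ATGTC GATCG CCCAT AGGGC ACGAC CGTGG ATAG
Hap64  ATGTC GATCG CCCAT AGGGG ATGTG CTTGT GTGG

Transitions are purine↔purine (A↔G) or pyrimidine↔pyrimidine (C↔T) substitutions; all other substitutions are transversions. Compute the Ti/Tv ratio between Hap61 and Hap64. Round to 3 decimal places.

0.600

Differing sites — 20:C/G (Tv); 22:C/T (Ti); 24:A/T (Tv); 25:C/G (Tv); 27:G/T (Tv); 30:G/T (Tv); 31:A/G (Ti); 33:A/G (Ti).
Of the 8 differences, 3 transitions and 5 transversions, so Ti/Tv = 3/5 = 0.600.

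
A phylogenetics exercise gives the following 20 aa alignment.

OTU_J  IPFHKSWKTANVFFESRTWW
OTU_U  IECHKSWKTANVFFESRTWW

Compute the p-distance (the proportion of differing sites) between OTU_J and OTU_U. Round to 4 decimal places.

Differing sites — 2:P/E; 3:F/C.
There are 2 differences over 20 sites, so p = 2/20 = 0.1000.

0.1000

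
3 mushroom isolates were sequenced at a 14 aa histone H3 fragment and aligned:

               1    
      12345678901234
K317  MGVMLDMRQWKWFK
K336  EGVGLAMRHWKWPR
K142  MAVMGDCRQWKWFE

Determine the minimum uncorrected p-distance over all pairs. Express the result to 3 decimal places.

Pairwise Hamming distances:
  K317 vs K336: 6
  K317 vs K142: 4
  K336 vs K142: 9
The smallest is 4 mismatches, between K317 and K142; p = 4/14 = 0.286.

0.286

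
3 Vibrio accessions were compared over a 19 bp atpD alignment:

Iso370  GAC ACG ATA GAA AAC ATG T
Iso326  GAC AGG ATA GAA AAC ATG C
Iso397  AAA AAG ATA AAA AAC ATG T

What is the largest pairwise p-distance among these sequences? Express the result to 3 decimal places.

Pairwise Hamming distances:
  Iso370 vs Iso326: 2
  Iso370 vs Iso397: 4
  Iso326 vs Iso397: 5
The largest is 5 mismatches, between Iso326 and Iso397; p = 5/19 = 0.263.

0.263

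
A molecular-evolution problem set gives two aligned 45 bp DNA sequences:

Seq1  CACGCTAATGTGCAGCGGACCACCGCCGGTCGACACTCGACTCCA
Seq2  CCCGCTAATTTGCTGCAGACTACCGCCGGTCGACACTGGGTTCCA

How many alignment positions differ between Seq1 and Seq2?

Mismatches occur at site 2 (A/C), site 10 (G/T), site 14 (A/T), site 17 (G/A), site 21 (C/T), site 38 (C/G), site 40 (A/G), site 41 (C/T).
That gives 8 mismatches out of 45 aligned sites, so the Hamming distance is 8.

8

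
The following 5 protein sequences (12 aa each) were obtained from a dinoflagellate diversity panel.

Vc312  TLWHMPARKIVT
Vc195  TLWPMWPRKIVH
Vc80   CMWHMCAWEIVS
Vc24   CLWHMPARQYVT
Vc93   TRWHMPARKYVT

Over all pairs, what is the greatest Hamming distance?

Pairwise Hamming distances:
  Vc312 vs Vc195: 4
  Vc312 vs Vc80: 6
  Vc312 vs Vc24: 3
  Vc312 vs Vc93: 2
  Vc195 vs Vc80: 8
  Vc195 vs Vc24: 7
  Vc195 vs Vc93: 6
  Vc80 vs Vc24: 6
  Vc80 vs Vc93: 7
  Vc24 vs Vc93: 3
The largest is 8, between Vc195 and Vc80.

8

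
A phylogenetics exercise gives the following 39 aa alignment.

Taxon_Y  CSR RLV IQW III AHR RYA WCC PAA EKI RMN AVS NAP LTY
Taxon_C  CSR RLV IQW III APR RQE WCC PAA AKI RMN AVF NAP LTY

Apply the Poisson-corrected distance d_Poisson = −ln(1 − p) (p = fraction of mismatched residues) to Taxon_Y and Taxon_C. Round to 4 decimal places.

0.1372

The sequences differ at positions 14 (H/P), 17 (Y/Q), 18 (A/E), 25 (E/A), 33 (S/F).
p = 5/39 = 0.128205.
d = −ln(1 − 0.128205) = −ln(0.871795) = 0.1372.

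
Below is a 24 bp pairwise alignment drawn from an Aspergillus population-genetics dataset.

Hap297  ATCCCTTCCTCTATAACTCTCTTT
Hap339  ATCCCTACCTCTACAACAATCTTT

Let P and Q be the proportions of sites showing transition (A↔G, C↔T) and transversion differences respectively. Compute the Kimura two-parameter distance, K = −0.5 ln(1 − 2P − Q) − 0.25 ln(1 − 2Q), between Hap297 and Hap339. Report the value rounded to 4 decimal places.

Mismatches occur at site 7 (T→A, transversion), site 14 (T→C, transition), site 18 (T→A, transversion), site 19 (C→A, transversion).
Of the 4 differences, 1 transition and 3 transversions over 24 sites: P = 1/24 = 0.041667, Q = 3/24 = 0.125000.
d = −0.5·ln(0.791666) − 0.25·ln(0.750000) = −0.5·(-0.233616) − 0.25·(-0.287682) = 0.1887.

0.1887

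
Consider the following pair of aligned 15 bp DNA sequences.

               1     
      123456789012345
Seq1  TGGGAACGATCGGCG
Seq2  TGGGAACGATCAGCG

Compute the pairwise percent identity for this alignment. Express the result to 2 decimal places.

93.33%

A single mismatch occurs at site 12 (G/A).
14 of the 15 sites match, so the percent identity is 14/15 × 100 = 93.33%.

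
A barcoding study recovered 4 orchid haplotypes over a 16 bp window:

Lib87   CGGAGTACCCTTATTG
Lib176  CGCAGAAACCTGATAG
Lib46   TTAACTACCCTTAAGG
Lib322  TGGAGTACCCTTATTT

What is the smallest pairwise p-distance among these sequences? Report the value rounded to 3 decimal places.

0.125

Pairwise Hamming distances:
  Lib87 vs Lib176: 5
  Lib87 vs Lib46: 6
  Lib87 vs Lib322: 2
  Lib176 vs Lib46: 9
  Lib176 vs Lib322: 7
  Lib46 vs Lib322: 6
The smallest is 2 mismatches, between Lib87 and Lib322; p = 2/16 = 0.125.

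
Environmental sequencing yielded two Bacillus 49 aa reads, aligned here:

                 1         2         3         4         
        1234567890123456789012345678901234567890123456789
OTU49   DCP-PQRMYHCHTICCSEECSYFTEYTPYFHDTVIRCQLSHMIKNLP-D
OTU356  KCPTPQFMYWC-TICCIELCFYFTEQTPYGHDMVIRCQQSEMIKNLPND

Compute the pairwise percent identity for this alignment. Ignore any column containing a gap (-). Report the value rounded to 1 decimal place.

Excluding the 3 gap columns leaves 46 comparable sites.
Mismatches occur at site 1 (D→K), site 7 (R→F), site 10 (H→W), site 17 (S→I), site 19 (E→L), site 21 (S→F), site 26 (Y→Q), site 30 (F→G), site 33 (T→M), site 39 (L→Q), site 41 (H→E).
35 of the 46 comparable sites match, so the percent identity is 35/46 × 100 = 76.1%.

76.1%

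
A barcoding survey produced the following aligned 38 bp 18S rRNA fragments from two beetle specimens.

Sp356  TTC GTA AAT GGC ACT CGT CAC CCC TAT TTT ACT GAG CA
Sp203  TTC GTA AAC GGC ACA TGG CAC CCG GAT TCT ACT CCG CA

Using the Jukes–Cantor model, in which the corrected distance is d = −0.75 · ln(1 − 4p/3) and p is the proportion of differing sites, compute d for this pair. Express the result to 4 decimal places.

Differing sites — 9:T/C; 15:T/A; 16:C/T; 18:T/G; 24:C/G; 25:T/G; 29:T/C; 34:G/C; 35:A/C.
p = 9/38 = 0.236842.
d = −0.75 · ln(1 − (4/3)·0.236842) = −0.75 · ln(0.684211) = −0.75 · (-0.379489) = 0.2846.

0.2846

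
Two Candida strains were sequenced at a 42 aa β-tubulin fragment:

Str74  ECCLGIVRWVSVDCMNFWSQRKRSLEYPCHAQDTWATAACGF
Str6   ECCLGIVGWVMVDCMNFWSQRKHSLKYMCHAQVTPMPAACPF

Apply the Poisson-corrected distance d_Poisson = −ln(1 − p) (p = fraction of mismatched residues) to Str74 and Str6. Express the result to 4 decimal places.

0.2719

Mismatches occur at site 8 (R/G), site 11 (S/M), site 23 (R/H), site 26 (E/K), site 28 (P/M), site 33 (D/V), site 35 (W/P), site 36 (A/M), site 37 (T/P), site 41 (G/P).
p = 10/42 = 0.238095.
d = −ln(1 − 0.238095) = −ln(0.761905) = 0.2719.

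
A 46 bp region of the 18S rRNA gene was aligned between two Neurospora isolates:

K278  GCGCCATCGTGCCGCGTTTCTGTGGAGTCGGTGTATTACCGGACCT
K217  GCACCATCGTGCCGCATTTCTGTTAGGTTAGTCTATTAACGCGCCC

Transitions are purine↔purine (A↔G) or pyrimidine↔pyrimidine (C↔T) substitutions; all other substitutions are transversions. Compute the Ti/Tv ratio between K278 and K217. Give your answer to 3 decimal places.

2.000

Differing sites — 3:G/A (Ti); 16:G/A (Ti); 24:G/T (Tv); 25:G/A (Ti); 26:A/G (Ti); 29:C/T (Ti); 30:G/A (Ti); 33:G/C (Tv); 39:C/A (Tv); 42:G/C (Tv); 43:A/G (Ti); 46:T/C (Ti).
Of the 12 differences, 8 transitions and 4 transversions, so Ti/Tv = 8/4 = 2.000.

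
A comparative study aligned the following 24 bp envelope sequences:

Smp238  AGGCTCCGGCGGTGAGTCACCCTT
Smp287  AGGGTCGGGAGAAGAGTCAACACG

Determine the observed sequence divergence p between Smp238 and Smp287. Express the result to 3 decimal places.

The sequences differ at positions 4 (C/G), 7 (C/G), 10 (C/A), 12 (G/A), 13 (T/A), 20 (C/A), 22 (C/A), 23 (T/C), 24 (T/G).
There are 9 differences over 24 sites, so p = 9/24 = 0.375.

0.375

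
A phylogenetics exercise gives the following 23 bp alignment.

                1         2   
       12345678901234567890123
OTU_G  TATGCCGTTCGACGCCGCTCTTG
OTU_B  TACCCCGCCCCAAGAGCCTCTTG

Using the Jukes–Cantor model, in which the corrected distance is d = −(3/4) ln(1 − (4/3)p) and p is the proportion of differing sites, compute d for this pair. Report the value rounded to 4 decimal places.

Differing sites — 3:T/C; 4:G/C; 8:T/C; 9:T/C; 11:G/C; 13:C/A; 15:C/A; 16:C/G; 17:G/C.
p = 9/23 = 0.391304.
d = −0.75 · ln(1 − (4/3)·0.391304) = −0.75 · ln(0.478261) = −0.75 · (-0.737599) = 0.5532.

0.5532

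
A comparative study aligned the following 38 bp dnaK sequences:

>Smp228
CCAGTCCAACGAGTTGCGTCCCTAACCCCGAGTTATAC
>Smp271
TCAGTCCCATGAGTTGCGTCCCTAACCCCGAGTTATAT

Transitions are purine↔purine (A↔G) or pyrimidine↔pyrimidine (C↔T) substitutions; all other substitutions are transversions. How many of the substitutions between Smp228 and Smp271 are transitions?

3

The sequences differ at positions 1 (C/T, transition), 8 (A/C, transversion), 10 (C/T, transition), 38 (C/T, transition).
Of the 4 differences, 3 transitions and 1 transversion, so the answer is 3.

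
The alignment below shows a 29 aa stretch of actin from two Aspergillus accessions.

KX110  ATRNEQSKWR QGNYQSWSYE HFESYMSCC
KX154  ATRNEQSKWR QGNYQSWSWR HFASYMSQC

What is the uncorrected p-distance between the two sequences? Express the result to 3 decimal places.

Differing sites — 19:Y/W; 20:E/R; 23:E/A; 28:C/Q.
There are 4 differences over 29 sites, so p = 4/29 = 0.138.

0.138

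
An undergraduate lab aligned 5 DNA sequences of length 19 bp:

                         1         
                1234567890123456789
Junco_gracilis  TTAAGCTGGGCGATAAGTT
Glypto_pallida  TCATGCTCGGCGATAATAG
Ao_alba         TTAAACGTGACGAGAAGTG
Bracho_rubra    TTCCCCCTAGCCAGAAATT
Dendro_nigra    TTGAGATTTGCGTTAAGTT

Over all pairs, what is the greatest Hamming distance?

12

Pairwise Hamming distances:
  Junco_gracilis vs Glypto_pallida: 6
  Junco_gracilis vs Ao_alba: 6
  Junco_gracilis vs Bracho_rubra: 9
  Junco_gracilis vs Dendro_nigra: 5
  Glypto_pallida vs Ao_alba: 9
  Glypto_pallida vs Bracho_rubra: 12
  Glypto_pallida vs Dendro_nigra: 10
  Ao_alba vs Bracho_rubra: 9
  Ao_alba vs Dendro_nigra: 9
  Bracho_rubra vs Dendro_nigra: 10
The largest is 12, between Glypto_pallida and Bracho_rubra.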